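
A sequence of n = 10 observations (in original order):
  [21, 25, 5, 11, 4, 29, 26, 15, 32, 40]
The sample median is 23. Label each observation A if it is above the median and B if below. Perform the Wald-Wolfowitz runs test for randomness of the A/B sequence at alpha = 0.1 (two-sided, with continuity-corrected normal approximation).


Step 1: Compute median = 23; label A = above, B = below.
Labels in order: BABBBAABAA  (n_A = 5, n_B = 5)
Step 2: Count runs R = 6.
Step 3: Under H0 (random ordering), E[R] = 2*n_A*n_B/(n_A+n_B) + 1 = 2*5*5/10 + 1 = 6.0000.
        Var[R] = 2*n_A*n_B*(2*n_A*n_B - n_A - n_B) / ((n_A+n_B)^2 * (n_A+n_B-1)) = 2000/900 = 2.2222.
        SD[R] = 1.4907.
Step 4: R = E[R], so z = 0 with no continuity correction.
Step 5: Two-sided p-value via normal approximation = 2*(1 - Phi(|z|)) = 1.000000.
Step 6: alpha = 0.1. fail to reject H0.

R = 6, z = 0.0000, p = 1.000000, fail to reject H0.


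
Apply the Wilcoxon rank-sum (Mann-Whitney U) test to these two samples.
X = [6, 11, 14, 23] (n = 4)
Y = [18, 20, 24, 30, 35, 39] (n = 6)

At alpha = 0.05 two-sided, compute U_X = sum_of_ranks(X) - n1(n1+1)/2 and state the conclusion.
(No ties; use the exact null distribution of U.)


Step 1: Combine and sort all 10 observations; assign midranks.
sorted (value, group): (6,X), (11,X), (14,X), (18,Y), (20,Y), (23,X), (24,Y), (30,Y), (35,Y), (39,Y)
ranks: 6->1, 11->2, 14->3, 18->4, 20->5, 23->6, 24->7, 30->8, 35->9, 39->10
Step 2: Rank sum for X: R1 = 1 + 2 + 3 + 6 = 12.
Step 3: U_X = R1 - n1(n1+1)/2 = 12 - 4*5/2 = 12 - 10 = 2.
       U_Y = n1*n2 - U_X = 24 - 2 = 22.
Step 4: No ties, so the exact null distribution of U (based on enumerating the C(10,4) = 210 equally likely rank assignments) gives the two-sided p-value.
Step 5: p-value = 0.038095; compare to alpha = 0.05. reject H0.

U_X = 2, p = 0.038095, reject H0 at alpha = 0.05.


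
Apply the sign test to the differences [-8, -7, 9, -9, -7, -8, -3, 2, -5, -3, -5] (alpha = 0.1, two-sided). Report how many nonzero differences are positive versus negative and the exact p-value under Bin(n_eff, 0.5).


Step 1: Discard zero differences. Original n = 11; n_eff = number of nonzero differences = 11.
Nonzero differences (with sign): -8, -7, +9, -9, -7, -8, -3, +2, -5, -3, -5
Step 2: Count signs: positive = 2, negative = 9.
Step 3: Under H0: P(positive) = 0.5, so the number of positives S ~ Bin(11, 0.5).
Step 4: Two-sided exact p-value = sum of Bin(11,0.5) probabilities at or below the observed probability = 0.065430.
Step 5: alpha = 0.1. reject H0.

n_eff = 11, pos = 2, neg = 9, p = 0.065430, reject H0.


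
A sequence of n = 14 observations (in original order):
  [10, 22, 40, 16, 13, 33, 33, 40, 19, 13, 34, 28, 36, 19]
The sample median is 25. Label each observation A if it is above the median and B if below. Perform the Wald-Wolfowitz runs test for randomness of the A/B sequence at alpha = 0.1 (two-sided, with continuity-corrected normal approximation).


Step 1: Compute median = 25; label A = above, B = below.
Labels in order: BBABBAAABBAAAB  (n_A = 7, n_B = 7)
Step 2: Count runs R = 7.
Step 3: Under H0 (random ordering), E[R] = 2*n_A*n_B/(n_A+n_B) + 1 = 2*7*7/14 + 1 = 8.0000.
        Var[R] = 2*n_A*n_B*(2*n_A*n_B - n_A - n_B) / ((n_A+n_B)^2 * (n_A+n_B-1)) = 8232/2548 = 3.2308.
        SD[R] = 1.7974.
Step 4: Continuity-corrected z = (R + 0.5 - E[R]) / SD[R] = (7 + 0.5 - 8.0000) / 1.7974 = -0.2782.
Step 5: Two-sided p-value via normal approximation = 2*(1 - Phi(|z|)) = 0.780879.
Step 6: alpha = 0.1. fail to reject H0.

R = 7, z = -0.2782, p = 0.780879, fail to reject H0.


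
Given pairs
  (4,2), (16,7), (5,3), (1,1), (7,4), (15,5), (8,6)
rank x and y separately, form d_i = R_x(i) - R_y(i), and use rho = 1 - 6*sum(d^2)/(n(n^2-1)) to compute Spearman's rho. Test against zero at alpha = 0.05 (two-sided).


Step 1: Rank x and y separately (midranks; no ties here).
rank(x): 4->2, 16->7, 5->3, 1->1, 7->4, 15->6, 8->5
rank(y): 2->2, 7->7, 3->3, 1->1, 4->4, 5->5, 6->6
Step 2: d_i = R_x(i) - R_y(i); compute d_i^2.
  (2-2)^2=0, (7-7)^2=0, (3-3)^2=0, (1-1)^2=0, (4-4)^2=0, (6-5)^2=1, (5-6)^2=1
sum(d^2) = 2.
Step 3: rho = 1 - 6*2 / (7*(7^2 - 1)) = 1 - 12/336 = 0.964286.
Step 4: Under H0, t = rho * sqrt((n-2)/(1-rho^2)) = 8.1408 ~ t(5).
Step 5: Two-sided p-value from the t-distribution with 5 df = 0.000454.
Step 6: alpha = 0.05. reject H0.

rho = 0.9643, p = 0.000454, reject H0 at alpha = 0.05.


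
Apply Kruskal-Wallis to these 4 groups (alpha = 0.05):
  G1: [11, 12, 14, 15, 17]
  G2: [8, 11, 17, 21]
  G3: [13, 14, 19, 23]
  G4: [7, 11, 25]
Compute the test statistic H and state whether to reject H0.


Step 1: Combine all N = 16 observations and assign midranks.
sorted (value, group, rank): (7,G4,1), (8,G2,2), (11,G1,4), (11,G2,4), (11,G4,4), (12,G1,6), (13,G3,7), (14,G1,8.5), (14,G3,8.5), (15,G1,10), (17,G1,11.5), (17,G2,11.5), (19,G3,13), (21,G2,14), (23,G3,15), (25,G4,16)
Step 2: Sum ranks within each group.
R_1 = 40 (n_1 = 5)
R_2 = 31.5 (n_2 = 4)
R_3 = 43.5 (n_3 = 4)
R_4 = 21 (n_4 = 3)
Step 3: H = 12/(N(N+1)) * sum(R_i^2/n_i) - 3(N+1)
     = 12/(16*17) * (40^2/5 + 31.5^2/4 + 43.5^2/4 + 21^2/3) - 3*17
     = 0.044118 * 1188.12 - 51
     = 1.417279.
Step 4: Ties present; correction factor C = 1 - 36/(16^3 - 16) = 0.991176. Corrected H = 1.417279 / 0.991176 = 1.429896.
Step 5: Under H0, H ~ chi^2(3); p-value = 0.698542.
Step 6: alpha = 0.05. fail to reject H0.

H = 1.4299, df = 3, p = 0.698542, fail to reject H0.


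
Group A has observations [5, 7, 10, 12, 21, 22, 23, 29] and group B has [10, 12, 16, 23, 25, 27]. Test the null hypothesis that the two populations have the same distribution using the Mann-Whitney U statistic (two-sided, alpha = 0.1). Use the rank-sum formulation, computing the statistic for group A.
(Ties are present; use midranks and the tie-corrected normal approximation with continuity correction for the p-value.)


Step 1: Combine and sort all 14 observations; assign midranks.
sorted (value, group): (5,X), (7,X), (10,X), (10,Y), (12,X), (12,Y), (16,Y), (21,X), (22,X), (23,X), (23,Y), (25,Y), (27,Y), (29,X)
ranks: 5->1, 7->2, 10->3.5, 10->3.5, 12->5.5, 12->5.5, 16->7, 21->8, 22->9, 23->10.5, 23->10.5, 25->12, 27->13, 29->14
Step 2: Rank sum for X: R1 = 1 + 2 + 3.5 + 5.5 + 8 + 9 + 10.5 + 14 = 53.5.
Step 3: U_X = R1 - n1(n1+1)/2 = 53.5 - 8*9/2 = 53.5 - 36 = 17.5.
       U_Y = n1*n2 - U_X = 48 - 17.5 = 30.5.
Step 4: Ties are present, so use the tie-corrected normal approximation (with continuity correction) for the p-value.
Step 5: p-value = 0.437063; compare to alpha = 0.1. fail to reject H0.

U_X = 17.5, p = 0.437063, fail to reject H0 at alpha = 0.1.


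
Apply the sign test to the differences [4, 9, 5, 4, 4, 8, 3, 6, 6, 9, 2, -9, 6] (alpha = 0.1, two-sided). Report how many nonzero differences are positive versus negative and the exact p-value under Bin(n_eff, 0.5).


Step 1: Discard zero differences. Original n = 13; n_eff = number of nonzero differences = 13.
Nonzero differences (with sign): +4, +9, +5, +4, +4, +8, +3, +6, +6, +9, +2, -9, +6
Step 2: Count signs: positive = 12, negative = 1.
Step 3: Under H0: P(positive) = 0.5, so the number of positives S ~ Bin(13, 0.5).
Step 4: Two-sided exact p-value = sum of Bin(13,0.5) probabilities at or below the observed probability = 0.003418.
Step 5: alpha = 0.1. reject H0.

n_eff = 13, pos = 12, neg = 1, p = 0.003418, reject H0.


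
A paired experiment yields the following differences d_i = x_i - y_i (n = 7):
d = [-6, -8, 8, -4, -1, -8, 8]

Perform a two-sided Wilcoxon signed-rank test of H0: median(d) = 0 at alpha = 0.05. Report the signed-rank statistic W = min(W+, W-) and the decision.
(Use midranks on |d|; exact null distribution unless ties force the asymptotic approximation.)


Step 1: Drop any zero differences (none here) and take |d_i|.
|d| = [6, 8, 8, 4, 1, 8, 8]
Step 2: Midrank |d_i| (ties get averaged ranks).
ranks: |6|->3, |8|->5.5, |8|->5.5, |4|->2, |1|->1, |8|->5.5, |8|->5.5
Step 3: Attach original signs; sum ranks with positive sign and with negative sign.
W+ = 5.5 + 5.5 = 11
W- = 3 + 5.5 + 2 + 1 + 5.5 = 17
(Check: W+ + W- = 28 should equal n(n+1)/2 = 28.)
Step 4: Test statistic W = min(W+, W-) = 11.
Step 5: Ties in |d|, so use the tie-corrected normal approximation.
        E[W] = n(n+1)/4 = 7*8/4 = 14.
        Tie groups: |d|=8 (t=4); sum(t^3 - t) = 60.
        Var[W] = n(n+1)(2n+1)/24 - sum(t^3-t)/48 = 840/24 - 60/48 = 33.75.
        z = (W - E[W]) / sqrt(Var[W]) = (11 - 14) / 5.8095 = -0.5164.
        Two-sided p = 2*Phi(z) = 0.605577.
Step 6: alpha = 0.05. fail to reject H0.

W+ = 11, W- = 17, W = min = 11, p = 0.605577, fail to reject H0.


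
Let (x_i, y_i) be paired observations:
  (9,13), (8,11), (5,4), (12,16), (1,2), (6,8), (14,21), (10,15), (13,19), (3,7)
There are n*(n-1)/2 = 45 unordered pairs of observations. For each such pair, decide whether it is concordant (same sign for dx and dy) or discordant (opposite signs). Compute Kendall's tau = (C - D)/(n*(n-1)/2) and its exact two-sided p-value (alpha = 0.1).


Step 1: Enumerate the 45 unordered pairs (i,j) with i<j and classify each by sign(x_j-x_i) * sign(y_j-y_i).
  (1,2):dx=-1,dy=-2->C; (1,3):dx=-4,dy=-9->C; (1,4):dx=+3,dy=+3->C; (1,5):dx=-8,dy=-11->C
  (1,6):dx=-3,dy=-5->C; (1,7):dx=+5,dy=+8->C; (1,8):dx=+1,dy=+2->C; (1,9):dx=+4,dy=+6->C
  (1,10):dx=-6,dy=-6->C; (2,3):dx=-3,dy=-7->C; (2,4):dx=+4,dy=+5->C; (2,5):dx=-7,dy=-9->C
  (2,6):dx=-2,dy=-3->C; (2,7):dx=+6,dy=+10->C; (2,8):dx=+2,dy=+4->C; (2,9):dx=+5,dy=+8->C
  (2,10):dx=-5,dy=-4->C; (3,4):dx=+7,dy=+12->C; (3,5):dx=-4,dy=-2->C; (3,6):dx=+1,dy=+4->C
  (3,7):dx=+9,dy=+17->C; (3,8):dx=+5,dy=+11->C; (3,9):dx=+8,dy=+15->C; (3,10):dx=-2,dy=+3->D
  (4,5):dx=-11,dy=-14->C; (4,6):dx=-6,dy=-8->C; (4,7):dx=+2,dy=+5->C; (4,8):dx=-2,dy=-1->C
  (4,9):dx=+1,dy=+3->C; (4,10):dx=-9,dy=-9->C; (5,6):dx=+5,dy=+6->C; (5,7):dx=+13,dy=+19->C
  (5,8):dx=+9,dy=+13->C; (5,9):dx=+12,dy=+17->C; (5,10):dx=+2,dy=+5->C; (6,7):dx=+8,dy=+13->C
  (6,8):dx=+4,dy=+7->C; (6,9):dx=+7,dy=+11->C; (6,10):dx=-3,dy=-1->C; (7,8):dx=-4,dy=-6->C
  (7,9):dx=-1,dy=-2->C; (7,10):dx=-11,dy=-14->C; (8,9):dx=+3,dy=+4->C; (8,10):dx=-7,dy=-8->C
  (9,10):dx=-10,dy=-12->C
Step 2: C = 44, D = 1, total pairs = 45.
Step 3: tau = (C - D)/(n(n-1)/2) = (44 - 1)/45 = 0.955556.
Step 4: Exact two-sided p-value (enumerate n! = 3628800 permutations of y under H0): p = 0.000006.
Step 5: alpha = 0.1. reject H0.

tau_b = 0.9556 (C=44, D=1), p = 0.000006, reject H0.


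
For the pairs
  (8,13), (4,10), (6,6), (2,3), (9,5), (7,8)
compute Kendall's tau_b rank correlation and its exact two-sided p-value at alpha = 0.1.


Step 1: Enumerate the 15 unordered pairs (i,j) with i<j and classify each by sign(x_j-x_i) * sign(y_j-y_i).
  (1,2):dx=-4,dy=-3->C; (1,3):dx=-2,dy=-7->C; (1,4):dx=-6,dy=-10->C; (1,5):dx=+1,dy=-8->D
  (1,6):dx=-1,dy=-5->C; (2,3):dx=+2,dy=-4->D; (2,4):dx=-2,dy=-7->C; (2,5):dx=+5,dy=-5->D
  (2,6):dx=+3,dy=-2->D; (3,4):dx=-4,dy=-3->C; (3,5):dx=+3,dy=-1->D; (3,6):dx=+1,dy=+2->C
  (4,5):dx=+7,dy=+2->C; (4,6):dx=+5,dy=+5->C; (5,6):dx=-2,dy=+3->D
Step 2: C = 9, D = 6, total pairs = 15.
Step 3: tau = (C - D)/(n(n-1)/2) = (9 - 6)/15 = 0.200000.
Step 4: Exact two-sided p-value (enumerate n! = 720 permutations of y under H0): p = 0.719444.
Step 5: alpha = 0.1. fail to reject H0.

tau_b = 0.2000 (C=9, D=6), p = 0.719444, fail to reject H0.


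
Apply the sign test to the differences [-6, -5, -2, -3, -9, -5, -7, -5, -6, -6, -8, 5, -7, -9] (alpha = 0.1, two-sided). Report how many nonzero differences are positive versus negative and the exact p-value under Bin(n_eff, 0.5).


Step 1: Discard zero differences. Original n = 14; n_eff = number of nonzero differences = 14.
Nonzero differences (with sign): -6, -5, -2, -3, -9, -5, -7, -5, -6, -6, -8, +5, -7, -9
Step 2: Count signs: positive = 1, negative = 13.
Step 3: Under H0: P(positive) = 0.5, so the number of positives S ~ Bin(14, 0.5).
Step 4: Two-sided exact p-value = sum of Bin(14,0.5) probabilities at or below the observed probability = 0.001831.
Step 5: alpha = 0.1. reject H0.

n_eff = 14, pos = 1, neg = 13, p = 0.001831, reject H0.


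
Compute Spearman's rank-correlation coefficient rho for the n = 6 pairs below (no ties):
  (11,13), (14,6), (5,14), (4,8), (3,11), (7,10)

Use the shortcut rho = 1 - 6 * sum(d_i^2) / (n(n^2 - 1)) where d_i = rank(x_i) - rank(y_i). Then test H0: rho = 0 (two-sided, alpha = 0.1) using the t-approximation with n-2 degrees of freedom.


Step 1: Rank x and y separately (midranks; no ties here).
rank(x): 11->5, 14->6, 5->3, 4->2, 3->1, 7->4
rank(y): 13->5, 6->1, 14->6, 8->2, 11->4, 10->3
Step 2: d_i = R_x(i) - R_y(i); compute d_i^2.
  (5-5)^2=0, (6-1)^2=25, (3-6)^2=9, (2-2)^2=0, (1-4)^2=9, (4-3)^2=1
sum(d^2) = 44.
Step 3: rho = 1 - 6*44 / (6*(6^2 - 1)) = 1 - 264/210 = -0.257143.
Step 4: Under H0, t = rho * sqrt((n-2)/(1-rho^2)) = -0.5322 ~ t(4).
Step 5: Two-sided p-value from the t-distribution with 4 df = 0.622787.
Step 6: alpha = 0.1. fail to reject H0.

rho = -0.2571, p = 0.622787, fail to reject H0 at alpha = 0.1.


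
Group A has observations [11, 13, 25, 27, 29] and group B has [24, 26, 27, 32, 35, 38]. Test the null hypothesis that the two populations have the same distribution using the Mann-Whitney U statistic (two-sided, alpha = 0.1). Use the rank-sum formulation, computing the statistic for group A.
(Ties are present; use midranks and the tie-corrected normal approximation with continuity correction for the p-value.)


Step 1: Combine and sort all 11 observations; assign midranks.
sorted (value, group): (11,X), (13,X), (24,Y), (25,X), (26,Y), (27,X), (27,Y), (29,X), (32,Y), (35,Y), (38,Y)
ranks: 11->1, 13->2, 24->3, 25->4, 26->5, 27->6.5, 27->6.5, 29->8, 32->9, 35->10, 38->11
Step 2: Rank sum for X: R1 = 1 + 2 + 4 + 6.5 + 8 = 21.5.
Step 3: U_X = R1 - n1(n1+1)/2 = 21.5 - 5*6/2 = 21.5 - 15 = 6.5.
       U_Y = n1*n2 - U_X = 30 - 6.5 = 23.5.
Step 4: Ties are present, so use the tie-corrected normal approximation (with continuity correction) for the p-value.
Step 5: p-value = 0.143215; compare to alpha = 0.1. fail to reject H0.

U_X = 6.5, p = 0.143215, fail to reject H0 at alpha = 0.1.


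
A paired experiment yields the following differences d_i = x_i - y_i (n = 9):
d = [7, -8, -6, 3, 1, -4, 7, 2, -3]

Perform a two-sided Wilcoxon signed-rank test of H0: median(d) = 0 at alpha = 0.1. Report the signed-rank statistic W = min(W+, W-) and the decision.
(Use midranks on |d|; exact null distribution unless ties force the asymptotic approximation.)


Step 1: Drop any zero differences (none here) and take |d_i|.
|d| = [7, 8, 6, 3, 1, 4, 7, 2, 3]
Step 2: Midrank |d_i| (ties get averaged ranks).
ranks: |7|->7.5, |8|->9, |6|->6, |3|->3.5, |1|->1, |4|->5, |7|->7.5, |2|->2, |3|->3.5
Step 3: Attach original signs; sum ranks with positive sign and with negative sign.
W+ = 7.5 + 3.5 + 1 + 7.5 + 2 = 21.5
W- = 9 + 6 + 5 + 3.5 = 23.5
(Check: W+ + W- = 45 should equal n(n+1)/2 = 45.)
Step 4: Test statistic W = min(W+, W-) = 21.5.
Step 5: Ties in |d|, so use the tie-corrected normal approximation.
        E[W] = n(n+1)/4 = 9*10/4 = 22.5.
        Tie groups: |d|=3 (t=2), |d|=7 (t=2); sum(t^3 - t) = 12.
        Var[W] = n(n+1)(2n+1)/24 - sum(t^3-t)/48 = 1710/24 - 12/48 = 71.
        z = (W - E[W]) / sqrt(Var[W]) = (21.5 - 22.5) / 8.4261 = -0.1187.
        Two-sided p = 2*Phi(z) = 0.905530.
Step 6: alpha = 0.1. fail to reject H0.

W+ = 21.5, W- = 23.5, W = min = 21.5, p = 0.905530, fail to reject H0.


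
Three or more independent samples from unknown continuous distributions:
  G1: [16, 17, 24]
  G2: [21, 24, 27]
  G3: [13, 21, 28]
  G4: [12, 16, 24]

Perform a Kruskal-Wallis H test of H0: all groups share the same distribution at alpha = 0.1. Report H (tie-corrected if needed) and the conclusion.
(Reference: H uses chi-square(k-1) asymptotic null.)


Step 1: Combine all N = 12 observations and assign midranks.
sorted (value, group, rank): (12,G4,1), (13,G3,2), (16,G1,3.5), (16,G4,3.5), (17,G1,5), (21,G2,6.5), (21,G3,6.5), (24,G1,9), (24,G2,9), (24,G4,9), (27,G2,11), (28,G3,12)
Step 2: Sum ranks within each group.
R_1 = 17.5 (n_1 = 3)
R_2 = 26.5 (n_2 = 3)
R_3 = 20.5 (n_3 = 3)
R_4 = 13.5 (n_4 = 3)
Step 3: H = 12/(N(N+1)) * sum(R_i^2/n_i) - 3(N+1)
     = 12/(12*13) * (17.5^2/3 + 26.5^2/3 + 20.5^2/3 + 13.5^2/3) - 3*13
     = 0.076923 * 537 - 39
     = 2.307692.
Step 4: Ties present; correction factor C = 1 - 36/(12^3 - 12) = 0.979021. Corrected H = 2.307692 / 0.979021 = 2.357143.
Step 5: Under H0, H ~ chi^2(3); p-value = 0.501662.
Step 6: alpha = 0.1. fail to reject H0.

H = 2.3571, df = 3, p = 0.501662, fail to reject H0.


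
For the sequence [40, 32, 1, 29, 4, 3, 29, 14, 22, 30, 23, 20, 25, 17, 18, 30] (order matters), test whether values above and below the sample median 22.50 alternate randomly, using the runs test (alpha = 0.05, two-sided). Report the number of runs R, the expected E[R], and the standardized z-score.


Step 1: Compute median = 22.50; label A = above, B = below.
Labels in order: AABABBABBAABABBA  (n_A = 8, n_B = 8)
Step 2: Count runs R = 11.
Step 3: Under H0 (random ordering), E[R] = 2*n_A*n_B/(n_A+n_B) + 1 = 2*8*8/16 + 1 = 9.0000.
        Var[R] = 2*n_A*n_B*(2*n_A*n_B - n_A - n_B) / ((n_A+n_B)^2 * (n_A+n_B-1)) = 14336/3840 = 3.7333.
        SD[R] = 1.9322.
Step 4: Continuity-corrected z = (R - 0.5 - E[R]) / SD[R] = (11 - 0.5 - 9.0000) / 1.9322 = 0.7763.
Step 5: Two-sided p-value via normal approximation = 2*(1 - Phi(|z|)) = 0.437558.
Step 6: alpha = 0.05. fail to reject H0.

R = 11, z = 0.7763, p = 0.437558, fail to reject H0.


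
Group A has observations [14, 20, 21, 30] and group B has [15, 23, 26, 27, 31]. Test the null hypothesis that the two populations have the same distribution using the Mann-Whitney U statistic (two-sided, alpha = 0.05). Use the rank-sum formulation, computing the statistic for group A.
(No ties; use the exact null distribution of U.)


Step 1: Combine and sort all 9 observations; assign midranks.
sorted (value, group): (14,X), (15,Y), (20,X), (21,X), (23,Y), (26,Y), (27,Y), (30,X), (31,Y)
ranks: 14->1, 15->2, 20->3, 21->4, 23->5, 26->6, 27->7, 30->8, 31->9
Step 2: Rank sum for X: R1 = 1 + 3 + 4 + 8 = 16.
Step 3: U_X = R1 - n1(n1+1)/2 = 16 - 4*5/2 = 16 - 10 = 6.
       U_Y = n1*n2 - U_X = 20 - 6 = 14.
Step 4: No ties, so the exact null distribution of U (based on enumerating the C(9,4) = 126 equally likely rank assignments) gives the two-sided p-value.
Step 5: p-value = 0.412698; compare to alpha = 0.05. fail to reject H0.

U_X = 6, p = 0.412698, fail to reject H0 at alpha = 0.05.


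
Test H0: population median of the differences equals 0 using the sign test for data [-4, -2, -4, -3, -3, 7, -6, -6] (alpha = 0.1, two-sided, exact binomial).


Step 1: Discard zero differences. Original n = 8; n_eff = number of nonzero differences = 8.
Nonzero differences (with sign): -4, -2, -4, -3, -3, +7, -6, -6
Step 2: Count signs: positive = 1, negative = 7.
Step 3: Under H0: P(positive) = 0.5, so the number of positives S ~ Bin(8, 0.5).
Step 4: Two-sided exact p-value = sum of Bin(8,0.5) probabilities at or below the observed probability = 0.070312.
Step 5: alpha = 0.1. reject H0.

n_eff = 8, pos = 1, neg = 7, p = 0.070312, reject H0.


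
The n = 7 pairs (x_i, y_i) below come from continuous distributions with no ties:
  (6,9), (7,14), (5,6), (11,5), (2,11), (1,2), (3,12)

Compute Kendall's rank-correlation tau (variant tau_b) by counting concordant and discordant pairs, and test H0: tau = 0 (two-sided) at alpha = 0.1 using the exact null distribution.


Step 1: Enumerate the 21 unordered pairs (i,j) with i<j and classify each by sign(x_j-x_i) * sign(y_j-y_i).
  (1,2):dx=+1,dy=+5->C; (1,3):dx=-1,dy=-3->C; (1,4):dx=+5,dy=-4->D; (1,5):dx=-4,dy=+2->D
  (1,6):dx=-5,dy=-7->C; (1,7):dx=-3,dy=+3->D; (2,3):dx=-2,dy=-8->C; (2,4):dx=+4,dy=-9->D
  (2,5):dx=-5,dy=-3->C; (2,6):dx=-6,dy=-12->C; (2,7):dx=-4,dy=-2->C; (3,4):dx=+6,dy=-1->D
  (3,5):dx=-3,dy=+5->D; (3,6):dx=-4,dy=-4->C; (3,7):dx=-2,dy=+6->D; (4,5):dx=-9,dy=+6->D
  (4,6):dx=-10,dy=-3->C; (4,7):dx=-8,dy=+7->D; (5,6):dx=-1,dy=-9->C; (5,7):dx=+1,dy=+1->C
  (6,7):dx=+2,dy=+10->C
Step 2: C = 12, D = 9, total pairs = 21.
Step 3: tau = (C - D)/(n(n-1)/2) = (12 - 9)/21 = 0.142857.
Step 4: Exact two-sided p-value (enumerate n! = 5040 permutations of y under H0): p = 0.772619.
Step 5: alpha = 0.1. fail to reject H0.

tau_b = 0.1429 (C=12, D=9), p = 0.772619, fail to reject H0.


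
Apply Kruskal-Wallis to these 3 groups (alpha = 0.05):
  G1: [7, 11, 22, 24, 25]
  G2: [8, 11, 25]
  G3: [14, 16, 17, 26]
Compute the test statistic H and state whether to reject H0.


Step 1: Combine all N = 12 observations and assign midranks.
sorted (value, group, rank): (7,G1,1), (8,G2,2), (11,G1,3.5), (11,G2,3.5), (14,G3,5), (16,G3,6), (17,G3,7), (22,G1,8), (24,G1,9), (25,G1,10.5), (25,G2,10.5), (26,G3,12)
Step 2: Sum ranks within each group.
R_1 = 32 (n_1 = 5)
R_2 = 16 (n_2 = 3)
R_3 = 30 (n_3 = 4)
Step 3: H = 12/(N(N+1)) * sum(R_i^2/n_i) - 3(N+1)
     = 12/(12*13) * (32^2/5 + 16^2/3 + 30^2/4) - 3*13
     = 0.076923 * 515.133 - 39
     = 0.625641.
Step 4: Ties present; correction factor C = 1 - 12/(12^3 - 12) = 0.993007. Corrected H = 0.625641 / 0.993007 = 0.630047.
Step 5: Under H0, H ~ chi^2(2); p-value = 0.729772.
Step 6: alpha = 0.05. fail to reject H0.

H = 0.6300, df = 2, p = 0.729772, fail to reject H0.


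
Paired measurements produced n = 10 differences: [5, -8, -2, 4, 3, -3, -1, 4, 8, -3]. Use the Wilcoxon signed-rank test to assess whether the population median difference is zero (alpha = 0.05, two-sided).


Step 1: Drop any zero differences (none here) and take |d_i|.
|d| = [5, 8, 2, 4, 3, 3, 1, 4, 8, 3]
Step 2: Midrank |d_i| (ties get averaged ranks).
ranks: |5|->8, |8|->9.5, |2|->2, |4|->6.5, |3|->4, |3|->4, |1|->1, |4|->6.5, |8|->9.5, |3|->4
Step 3: Attach original signs; sum ranks with positive sign and with negative sign.
W+ = 8 + 6.5 + 4 + 6.5 + 9.5 = 34.5
W- = 9.5 + 2 + 4 + 1 + 4 = 20.5
(Check: W+ + W- = 55 should equal n(n+1)/2 = 55.)
Step 4: Test statistic W = min(W+, W-) = 20.5.
Step 5: Ties in |d|, so use the tie-corrected normal approximation.
        E[W] = n(n+1)/4 = 10*11/4 = 27.5.
        Tie groups: |d|=3 (t=3), |d|=4 (t=2), |d|=8 (t=2); sum(t^3 - t) = 36.
        Var[W] = n(n+1)(2n+1)/24 - sum(t^3-t)/48 = 2310/24 - 36/48 = 95.5.
        z = (W - E[W]) / sqrt(Var[W]) = (20.5 - 27.5) / 9.7724 = -0.7163.
        Two-sided p = 2*Phi(z) = 0.473805.
Step 6: alpha = 0.05. fail to reject H0.

W+ = 34.5, W- = 20.5, W = min = 20.5, p = 0.473805, fail to reject H0.


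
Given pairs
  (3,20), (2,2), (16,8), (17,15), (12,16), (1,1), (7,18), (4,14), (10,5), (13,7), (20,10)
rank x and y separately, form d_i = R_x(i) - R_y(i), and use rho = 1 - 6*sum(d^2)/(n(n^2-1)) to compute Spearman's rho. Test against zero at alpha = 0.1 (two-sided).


Step 1: Rank x and y separately (midranks; no ties here).
rank(x): 3->3, 2->2, 16->9, 17->10, 12->7, 1->1, 7->5, 4->4, 10->6, 13->8, 20->11
rank(y): 20->11, 2->2, 8->5, 15->8, 16->9, 1->1, 18->10, 14->7, 5->3, 7->4, 10->6
Step 2: d_i = R_x(i) - R_y(i); compute d_i^2.
  (3-11)^2=64, (2-2)^2=0, (9-5)^2=16, (10-8)^2=4, (7-9)^2=4, (1-1)^2=0, (5-10)^2=25, (4-7)^2=9, (6-3)^2=9, (8-4)^2=16, (11-6)^2=25
sum(d^2) = 172.
Step 3: rho = 1 - 6*172 / (11*(11^2 - 1)) = 1 - 1032/1320 = 0.218182.
Step 4: Under H0, t = rho * sqrt((n-2)/(1-rho^2)) = 0.6707 ~ t(9).
Step 5: Two-sided p-value from the t-distribution with 9 df = 0.519248.
Step 6: alpha = 0.1. fail to reject H0.

rho = 0.2182, p = 0.519248, fail to reject H0 at alpha = 0.1.


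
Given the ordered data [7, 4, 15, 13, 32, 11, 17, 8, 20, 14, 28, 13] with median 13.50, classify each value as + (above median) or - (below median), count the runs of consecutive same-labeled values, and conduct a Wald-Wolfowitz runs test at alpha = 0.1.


Step 1: Compute median = 13.50; label A = above, B = below.
Labels in order: BBABABABAAAB  (n_A = 6, n_B = 6)
Step 2: Count runs R = 9.
Step 3: Under H0 (random ordering), E[R] = 2*n_A*n_B/(n_A+n_B) + 1 = 2*6*6/12 + 1 = 7.0000.
        Var[R] = 2*n_A*n_B*(2*n_A*n_B - n_A - n_B) / ((n_A+n_B)^2 * (n_A+n_B-1)) = 4320/1584 = 2.7273.
        SD[R] = 1.6514.
Step 4: Continuity-corrected z = (R - 0.5 - E[R]) / SD[R] = (9 - 0.5 - 7.0000) / 1.6514 = 0.9083.
Step 5: Two-sided p-value via normal approximation = 2*(1 - Phi(|z|)) = 0.363722.
Step 6: alpha = 0.1. fail to reject H0.

R = 9, z = 0.9083, p = 0.363722, fail to reject H0.


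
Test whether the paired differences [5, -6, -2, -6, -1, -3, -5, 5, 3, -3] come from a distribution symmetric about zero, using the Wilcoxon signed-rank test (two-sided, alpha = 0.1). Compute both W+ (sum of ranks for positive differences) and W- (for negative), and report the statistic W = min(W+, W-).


Step 1: Drop any zero differences (none here) and take |d_i|.
|d| = [5, 6, 2, 6, 1, 3, 5, 5, 3, 3]
Step 2: Midrank |d_i| (ties get averaged ranks).
ranks: |5|->7, |6|->9.5, |2|->2, |6|->9.5, |1|->1, |3|->4, |5|->7, |5|->7, |3|->4, |3|->4
Step 3: Attach original signs; sum ranks with positive sign and with negative sign.
W+ = 7 + 7 + 4 = 18
W- = 9.5 + 2 + 9.5 + 1 + 4 + 7 + 4 = 37
(Check: W+ + W- = 55 should equal n(n+1)/2 = 55.)
Step 4: Test statistic W = min(W+, W-) = 18.
Step 5: Ties in |d|, so use the tie-corrected normal approximation.
        E[W] = n(n+1)/4 = 10*11/4 = 27.5.
        Tie groups: |d|=3 (t=3), |d|=5 (t=3), |d|=6 (t=2); sum(t^3 - t) = 54.
        Var[W] = n(n+1)(2n+1)/24 - sum(t^3-t)/48 = 2310/24 - 54/48 = 95.125.
        z = (W - E[W]) / sqrt(Var[W]) = (18 - 27.5) / 9.7532 = -0.9740.
        Two-sided p = 2*Phi(z) = 0.330037.
Step 6: alpha = 0.1. fail to reject H0.

W+ = 18, W- = 37, W = min = 18, p = 0.330037, fail to reject H0.


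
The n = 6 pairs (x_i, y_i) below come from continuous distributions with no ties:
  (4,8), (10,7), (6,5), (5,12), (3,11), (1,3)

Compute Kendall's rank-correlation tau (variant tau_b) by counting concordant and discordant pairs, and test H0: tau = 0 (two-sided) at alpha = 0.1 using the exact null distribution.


Step 1: Enumerate the 15 unordered pairs (i,j) with i<j and classify each by sign(x_j-x_i) * sign(y_j-y_i).
  (1,2):dx=+6,dy=-1->D; (1,3):dx=+2,dy=-3->D; (1,4):dx=+1,dy=+4->C; (1,5):dx=-1,dy=+3->D
  (1,6):dx=-3,dy=-5->C; (2,3):dx=-4,dy=-2->C; (2,4):dx=-5,dy=+5->D; (2,5):dx=-7,dy=+4->D
  (2,6):dx=-9,dy=-4->C; (3,4):dx=-1,dy=+7->D; (3,5):dx=-3,dy=+6->D; (3,6):dx=-5,dy=-2->C
  (4,5):dx=-2,dy=-1->C; (4,6):dx=-4,dy=-9->C; (5,6):dx=-2,dy=-8->C
Step 2: C = 8, D = 7, total pairs = 15.
Step 3: tau = (C - D)/(n(n-1)/2) = (8 - 7)/15 = 0.066667.
Step 4: Exact two-sided p-value (enumerate n! = 720 permutations of y under H0): p = 1.000000.
Step 5: alpha = 0.1. fail to reject H0.

tau_b = 0.0667 (C=8, D=7), p = 1.000000, fail to reject H0.


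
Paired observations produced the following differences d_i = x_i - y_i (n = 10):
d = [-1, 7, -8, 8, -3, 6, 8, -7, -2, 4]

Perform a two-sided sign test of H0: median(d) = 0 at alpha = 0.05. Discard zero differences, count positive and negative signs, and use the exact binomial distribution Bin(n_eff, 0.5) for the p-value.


Step 1: Discard zero differences. Original n = 10; n_eff = number of nonzero differences = 10.
Nonzero differences (with sign): -1, +7, -8, +8, -3, +6, +8, -7, -2, +4
Step 2: Count signs: positive = 5, negative = 5.
Step 3: Under H0: P(positive) = 0.5, so the number of positives S ~ Bin(10, 0.5).
Step 4: Two-sided exact p-value = sum of Bin(10,0.5) probabilities at or below the observed probability = 1.000000.
Step 5: alpha = 0.05. fail to reject H0.

n_eff = 10, pos = 5, neg = 5, p = 1.000000, fail to reject H0.


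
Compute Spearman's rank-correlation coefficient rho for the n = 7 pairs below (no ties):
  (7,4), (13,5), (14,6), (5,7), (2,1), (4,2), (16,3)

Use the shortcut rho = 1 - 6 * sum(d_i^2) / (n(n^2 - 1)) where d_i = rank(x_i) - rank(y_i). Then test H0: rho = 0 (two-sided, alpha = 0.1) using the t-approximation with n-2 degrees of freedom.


Step 1: Rank x and y separately (midranks; no ties here).
rank(x): 7->4, 13->5, 14->6, 5->3, 2->1, 4->2, 16->7
rank(y): 4->4, 5->5, 6->6, 7->7, 1->1, 2->2, 3->3
Step 2: d_i = R_x(i) - R_y(i); compute d_i^2.
  (4-4)^2=0, (5-5)^2=0, (6-6)^2=0, (3-7)^2=16, (1-1)^2=0, (2-2)^2=0, (7-3)^2=16
sum(d^2) = 32.
Step 3: rho = 1 - 6*32 / (7*(7^2 - 1)) = 1 - 192/336 = 0.428571.
Step 4: Under H0, t = rho * sqrt((n-2)/(1-rho^2)) = 1.0607 ~ t(5).
Step 5: Two-sided p-value from the t-distribution with 5 df = 0.337368.
Step 6: alpha = 0.1. fail to reject H0.

rho = 0.4286, p = 0.337368, fail to reject H0 at alpha = 0.1.


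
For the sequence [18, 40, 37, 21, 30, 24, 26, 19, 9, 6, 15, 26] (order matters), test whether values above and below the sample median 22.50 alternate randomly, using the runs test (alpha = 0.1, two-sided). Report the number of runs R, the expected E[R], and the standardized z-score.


Step 1: Compute median = 22.50; label A = above, B = below.
Labels in order: BAABAAABBBBA  (n_A = 6, n_B = 6)
Step 2: Count runs R = 6.
Step 3: Under H0 (random ordering), E[R] = 2*n_A*n_B/(n_A+n_B) + 1 = 2*6*6/12 + 1 = 7.0000.
        Var[R] = 2*n_A*n_B*(2*n_A*n_B - n_A - n_B) / ((n_A+n_B)^2 * (n_A+n_B-1)) = 4320/1584 = 2.7273.
        SD[R] = 1.6514.
Step 4: Continuity-corrected z = (R + 0.5 - E[R]) / SD[R] = (6 + 0.5 - 7.0000) / 1.6514 = -0.3028.
Step 5: Two-sided p-value via normal approximation = 2*(1 - Phi(|z|)) = 0.762069.
Step 6: alpha = 0.1. fail to reject H0.

R = 6, z = -0.3028, p = 0.762069, fail to reject H0.


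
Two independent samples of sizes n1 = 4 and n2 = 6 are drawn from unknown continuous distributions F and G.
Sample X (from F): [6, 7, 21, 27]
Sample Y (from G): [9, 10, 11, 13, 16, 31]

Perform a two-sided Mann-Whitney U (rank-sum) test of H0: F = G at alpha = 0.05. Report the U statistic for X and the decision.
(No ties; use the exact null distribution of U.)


Step 1: Combine and sort all 10 observations; assign midranks.
sorted (value, group): (6,X), (7,X), (9,Y), (10,Y), (11,Y), (13,Y), (16,Y), (21,X), (27,X), (31,Y)
ranks: 6->1, 7->2, 9->3, 10->4, 11->5, 13->6, 16->7, 21->8, 27->9, 31->10
Step 2: Rank sum for X: R1 = 1 + 2 + 8 + 9 = 20.
Step 3: U_X = R1 - n1(n1+1)/2 = 20 - 4*5/2 = 20 - 10 = 10.
       U_Y = n1*n2 - U_X = 24 - 10 = 14.
Step 4: No ties, so the exact null distribution of U (based on enumerating the C(10,4) = 210 equally likely rank assignments) gives the two-sided p-value.
Step 5: p-value = 0.761905; compare to alpha = 0.05. fail to reject H0.

U_X = 10, p = 0.761905, fail to reject H0 at alpha = 0.05.


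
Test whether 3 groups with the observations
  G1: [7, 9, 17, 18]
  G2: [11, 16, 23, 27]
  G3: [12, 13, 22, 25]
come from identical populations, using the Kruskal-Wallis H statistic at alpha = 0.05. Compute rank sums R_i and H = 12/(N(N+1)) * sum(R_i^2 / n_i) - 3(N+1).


Step 1: Combine all N = 12 observations and assign midranks.
sorted (value, group, rank): (7,G1,1), (9,G1,2), (11,G2,3), (12,G3,4), (13,G3,5), (16,G2,6), (17,G1,7), (18,G1,8), (22,G3,9), (23,G2,10), (25,G3,11), (27,G2,12)
Step 2: Sum ranks within each group.
R_1 = 18 (n_1 = 4)
R_2 = 31 (n_2 = 4)
R_3 = 29 (n_3 = 4)
Step 3: H = 12/(N(N+1)) * sum(R_i^2/n_i) - 3(N+1)
     = 12/(12*13) * (18^2/4 + 31^2/4 + 29^2/4) - 3*13
     = 0.076923 * 531.5 - 39
     = 1.884615.
Step 4: No ties, so H is used without correction.
Step 5: Under H0, H ~ chi^2(2); p-value = 0.389727.
Step 6: alpha = 0.05. fail to reject H0.

H = 1.8846, df = 2, p = 0.389727, fail to reject H0.


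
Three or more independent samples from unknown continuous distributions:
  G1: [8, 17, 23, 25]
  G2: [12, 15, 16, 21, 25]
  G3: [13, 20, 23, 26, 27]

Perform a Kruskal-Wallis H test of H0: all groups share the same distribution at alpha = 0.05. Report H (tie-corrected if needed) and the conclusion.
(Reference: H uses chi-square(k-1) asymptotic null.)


Step 1: Combine all N = 14 observations and assign midranks.
sorted (value, group, rank): (8,G1,1), (12,G2,2), (13,G3,3), (15,G2,4), (16,G2,5), (17,G1,6), (20,G3,7), (21,G2,8), (23,G1,9.5), (23,G3,9.5), (25,G1,11.5), (25,G2,11.5), (26,G3,13), (27,G3,14)
Step 2: Sum ranks within each group.
R_1 = 28 (n_1 = 4)
R_2 = 30.5 (n_2 = 5)
R_3 = 46.5 (n_3 = 5)
Step 3: H = 12/(N(N+1)) * sum(R_i^2/n_i) - 3(N+1)
     = 12/(14*15) * (28^2/4 + 30.5^2/5 + 46.5^2/5) - 3*15
     = 0.057143 * 814.5 - 45
     = 1.542857.
Step 4: Ties present; correction factor C = 1 - 12/(14^3 - 14) = 0.995604. Corrected H = 1.542857 / 0.995604 = 1.549669.
Step 5: Under H0, H ~ chi^2(2); p-value = 0.460780.
Step 6: alpha = 0.05. fail to reject H0.

H = 1.5497, df = 2, p = 0.460780, fail to reject H0.


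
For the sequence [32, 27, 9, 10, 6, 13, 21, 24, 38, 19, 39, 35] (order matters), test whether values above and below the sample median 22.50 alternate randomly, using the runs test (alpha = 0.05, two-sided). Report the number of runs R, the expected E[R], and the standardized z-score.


Step 1: Compute median = 22.50; label A = above, B = below.
Labels in order: AABBBBBAABAA  (n_A = 6, n_B = 6)
Step 2: Count runs R = 5.
Step 3: Under H0 (random ordering), E[R] = 2*n_A*n_B/(n_A+n_B) + 1 = 2*6*6/12 + 1 = 7.0000.
        Var[R] = 2*n_A*n_B*(2*n_A*n_B - n_A - n_B) / ((n_A+n_B)^2 * (n_A+n_B-1)) = 4320/1584 = 2.7273.
        SD[R] = 1.6514.
Step 4: Continuity-corrected z = (R + 0.5 - E[R]) / SD[R] = (5 + 0.5 - 7.0000) / 1.6514 = -0.9083.
Step 5: Two-sided p-value via normal approximation = 2*(1 - Phi(|z|)) = 0.363722.
Step 6: alpha = 0.05. fail to reject H0.

R = 5, z = -0.9083, p = 0.363722, fail to reject H0.


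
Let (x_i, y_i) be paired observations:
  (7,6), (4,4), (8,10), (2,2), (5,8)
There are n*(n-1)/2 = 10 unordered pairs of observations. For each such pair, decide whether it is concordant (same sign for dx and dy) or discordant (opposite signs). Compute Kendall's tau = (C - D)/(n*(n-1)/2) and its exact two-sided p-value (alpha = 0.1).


Step 1: Enumerate the 10 unordered pairs (i,j) with i<j and classify each by sign(x_j-x_i) * sign(y_j-y_i).
  (1,2):dx=-3,dy=-2->C; (1,3):dx=+1,dy=+4->C; (1,4):dx=-5,dy=-4->C; (1,5):dx=-2,dy=+2->D
  (2,3):dx=+4,dy=+6->C; (2,4):dx=-2,dy=-2->C; (2,5):dx=+1,dy=+4->C; (3,4):dx=-6,dy=-8->C
  (3,5):dx=-3,dy=-2->C; (4,5):dx=+3,dy=+6->C
Step 2: C = 9, D = 1, total pairs = 10.
Step 3: tau = (C - D)/(n(n-1)/2) = (9 - 1)/10 = 0.800000.
Step 4: Exact two-sided p-value (enumerate n! = 120 permutations of y under H0): p = 0.083333.
Step 5: alpha = 0.1. reject H0.

tau_b = 0.8000 (C=9, D=1), p = 0.083333, reject H0.


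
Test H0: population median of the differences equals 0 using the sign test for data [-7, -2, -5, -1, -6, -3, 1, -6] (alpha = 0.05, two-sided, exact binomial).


Step 1: Discard zero differences. Original n = 8; n_eff = number of nonzero differences = 8.
Nonzero differences (with sign): -7, -2, -5, -1, -6, -3, +1, -6
Step 2: Count signs: positive = 1, negative = 7.
Step 3: Under H0: P(positive) = 0.5, so the number of positives S ~ Bin(8, 0.5).
Step 4: Two-sided exact p-value = sum of Bin(8,0.5) probabilities at or below the observed probability = 0.070312.
Step 5: alpha = 0.05. fail to reject H0.

n_eff = 8, pos = 1, neg = 7, p = 0.070312, fail to reject H0.


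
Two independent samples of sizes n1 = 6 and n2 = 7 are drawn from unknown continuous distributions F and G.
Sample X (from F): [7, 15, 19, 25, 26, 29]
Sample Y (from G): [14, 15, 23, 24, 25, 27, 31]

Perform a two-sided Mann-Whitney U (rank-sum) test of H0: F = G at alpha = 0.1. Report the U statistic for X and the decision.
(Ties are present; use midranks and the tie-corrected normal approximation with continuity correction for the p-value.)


Step 1: Combine and sort all 13 observations; assign midranks.
sorted (value, group): (7,X), (14,Y), (15,X), (15,Y), (19,X), (23,Y), (24,Y), (25,X), (25,Y), (26,X), (27,Y), (29,X), (31,Y)
ranks: 7->1, 14->2, 15->3.5, 15->3.5, 19->5, 23->6, 24->7, 25->8.5, 25->8.5, 26->10, 27->11, 29->12, 31->13
Step 2: Rank sum for X: R1 = 1 + 3.5 + 5 + 8.5 + 10 + 12 = 40.
Step 3: U_X = R1 - n1(n1+1)/2 = 40 - 6*7/2 = 40 - 21 = 19.
       U_Y = n1*n2 - U_X = 42 - 19 = 23.
Step 4: Ties are present, so use the tie-corrected normal approximation (with continuity correction) for the p-value.
Step 5: p-value = 0.829863; compare to alpha = 0.1. fail to reject H0.

U_X = 19, p = 0.829863, fail to reject H0 at alpha = 0.1.


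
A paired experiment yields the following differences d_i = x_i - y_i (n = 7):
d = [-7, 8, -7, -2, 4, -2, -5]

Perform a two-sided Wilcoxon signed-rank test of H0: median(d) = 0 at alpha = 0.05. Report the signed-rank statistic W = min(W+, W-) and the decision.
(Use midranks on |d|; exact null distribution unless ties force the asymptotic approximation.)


Step 1: Drop any zero differences (none here) and take |d_i|.
|d| = [7, 8, 7, 2, 4, 2, 5]
Step 2: Midrank |d_i| (ties get averaged ranks).
ranks: |7|->5.5, |8|->7, |7|->5.5, |2|->1.5, |4|->3, |2|->1.5, |5|->4
Step 3: Attach original signs; sum ranks with positive sign and with negative sign.
W+ = 7 + 3 = 10
W- = 5.5 + 5.5 + 1.5 + 1.5 + 4 = 18
(Check: W+ + W- = 28 should equal n(n+1)/2 = 28.)
Step 4: Test statistic W = min(W+, W-) = 10.
Step 5: Ties in |d|, so use the tie-corrected normal approximation.
        E[W] = n(n+1)/4 = 7*8/4 = 14.
        Tie groups: |d|=2 (t=2), |d|=7 (t=2); sum(t^3 - t) = 12.
        Var[W] = n(n+1)(2n+1)/24 - sum(t^3-t)/48 = 840/24 - 12/48 = 34.75.
        z = (W - E[W]) / sqrt(Var[W]) = (10 - 14) / 5.8949 = -0.6786.
        Two-sided p = 2*Phi(z) = 0.497422.
Step 6: alpha = 0.05. fail to reject H0.

W+ = 10, W- = 18, W = min = 10, p = 0.497422, fail to reject H0.


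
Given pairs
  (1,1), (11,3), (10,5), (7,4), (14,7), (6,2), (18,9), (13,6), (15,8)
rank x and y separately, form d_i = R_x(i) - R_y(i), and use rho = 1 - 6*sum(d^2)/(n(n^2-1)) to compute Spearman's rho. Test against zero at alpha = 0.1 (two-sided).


Step 1: Rank x and y separately (midranks; no ties here).
rank(x): 1->1, 11->5, 10->4, 7->3, 14->7, 6->2, 18->9, 13->6, 15->8
rank(y): 1->1, 3->3, 5->5, 4->4, 7->7, 2->2, 9->9, 6->6, 8->8
Step 2: d_i = R_x(i) - R_y(i); compute d_i^2.
  (1-1)^2=0, (5-3)^2=4, (4-5)^2=1, (3-4)^2=1, (7-7)^2=0, (2-2)^2=0, (9-9)^2=0, (6-6)^2=0, (8-8)^2=0
sum(d^2) = 6.
Step 3: rho = 1 - 6*6 / (9*(9^2 - 1)) = 1 - 36/720 = 0.950000.
Step 4: Under H0, t = rho * sqrt((n-2)/(1-rho^2)) = 8.0495 ~ t(7).
Step 5: Two-sided p-value from the t-distribution with 7 df = 0.000088.
Step 6: alpha = 0.1. reject H0.

rho = 0.9500, p = 0.000088, reject H0 at alpha = 0.1.


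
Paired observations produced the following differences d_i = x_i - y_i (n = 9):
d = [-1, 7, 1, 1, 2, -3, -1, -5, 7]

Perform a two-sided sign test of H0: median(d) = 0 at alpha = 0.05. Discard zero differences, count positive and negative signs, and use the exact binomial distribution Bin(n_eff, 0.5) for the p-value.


Step 1: Discard zero differences. Original n = 9; n_eff = number of nonzero differences = 9.
Nonzero differences (with sign): -1, +7, +1, +1, +2, -3, -1, -5, +7
Step 2: Count signs: positive = 5, negative = 4.
Step 3: Under H0: P(positive) = 0.5, so the number of positives S ~ Bin(9, 0.5).
Step 4: Two-sided exact p-value = sum of Bin(9,0.5) probabilities at or below the observed probability = 1.000000.
Step 5: alpha = 0.05. fail to reject H0.

n_eff = 9, pos = 5, neg = 4, p = 1.000000, fail to reject H0.


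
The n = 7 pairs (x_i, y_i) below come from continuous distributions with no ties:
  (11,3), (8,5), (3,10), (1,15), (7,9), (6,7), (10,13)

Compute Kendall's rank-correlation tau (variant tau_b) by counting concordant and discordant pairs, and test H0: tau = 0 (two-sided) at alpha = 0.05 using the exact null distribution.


Step 1: Enumerate the 21 unordered pairs (i,j) with i<j and classify each by sign(x_j-x_i) * sign(y_j-y_i).
  (1,2):dx=-3,dy=+2->D; (1,3):dx=-8,dy=+7->D; (1,4):dx=-10,dy=+12->D; (1,5):dx=-4,dy=+6->D
  (1,6):dx=-5,dy=+4->D; (1,7):dx=-1,dy=+10->D; (2,3):dx=-5,dy=+5->D; (2,4):dx=-7,dy=+10->D
  (2,5):dx=-1,dy=+4->D; (2,6):dx=-2,dy=+2->D; (2,7):dx=+2,dy=+8->C; (3,4):dx=-2,dy=+5->D
  (3,5):dx=+4,dy=-1->D; (3,6):dx=+3,dy=-3->D; (3,7):dx=+7,dy=+3->C; (4,5):dx=+6,dy=-6->D
  (4,6):dx=+5,dy=-8->D; (4,7):dx=+9,dy=-2->D; (5,6):dx=-1,dy=-2->C; (5,7):dx=+3,dy=+4->C
  (6,7):dx=+4,dy=+6->C
Step 2: C = 5, D = 16, total pairs = 21.
Step 3: tau = (C - D)/(n(n-1)/2) = (5 - 16)/21 = -0.523810.
Step 4: Exact two-sided p-value (enumerate n! = 5040 permutations of y under H0): p = 0.136111.
Step 5: alpha = 0.05. fail to reject H0.

tau_b = -0.5238 (C=5, D=16), p = 0.136111, fail to reject H0.
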